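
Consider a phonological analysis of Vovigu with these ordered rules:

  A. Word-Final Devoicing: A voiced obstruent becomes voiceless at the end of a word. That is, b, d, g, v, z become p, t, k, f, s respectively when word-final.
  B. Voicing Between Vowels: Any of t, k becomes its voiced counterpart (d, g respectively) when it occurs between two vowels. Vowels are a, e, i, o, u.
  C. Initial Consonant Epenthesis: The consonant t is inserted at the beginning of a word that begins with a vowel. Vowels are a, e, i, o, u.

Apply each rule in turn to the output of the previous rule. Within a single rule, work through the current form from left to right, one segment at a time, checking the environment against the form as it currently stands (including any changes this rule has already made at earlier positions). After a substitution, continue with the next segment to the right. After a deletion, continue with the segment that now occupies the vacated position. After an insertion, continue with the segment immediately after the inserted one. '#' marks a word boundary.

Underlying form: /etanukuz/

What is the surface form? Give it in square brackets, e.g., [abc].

A Word-Final Devoicing: [etanukuz] → [etanukus]
B Voicing Between Vowels: [etanukus] → [edanugus]
C Initial Consonant Epenthesis: [edanugus] → [tedanugus]

[tedanugus]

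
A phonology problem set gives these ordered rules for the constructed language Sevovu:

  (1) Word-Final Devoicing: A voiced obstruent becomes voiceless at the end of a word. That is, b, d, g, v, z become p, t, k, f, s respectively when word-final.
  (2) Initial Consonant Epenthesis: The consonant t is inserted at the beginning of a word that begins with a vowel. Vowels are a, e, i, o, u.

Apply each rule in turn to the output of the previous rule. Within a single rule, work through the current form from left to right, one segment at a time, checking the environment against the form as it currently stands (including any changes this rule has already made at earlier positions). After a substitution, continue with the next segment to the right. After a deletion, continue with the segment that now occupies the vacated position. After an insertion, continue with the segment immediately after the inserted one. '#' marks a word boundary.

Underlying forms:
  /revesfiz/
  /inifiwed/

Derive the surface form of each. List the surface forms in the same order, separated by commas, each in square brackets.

/revesfiz/:
  (1) Word-Final Devoicing: [revesfiz] → [revesfis]
  (2) Initial Consonant Epenthesis: no change — [revesfis]
/inifiwed/:
  (1) Word-Final Devoicing: [inifiwed] → [inifiwet]
  (2) Initial Consonant Epenthesis: [inifiwet] → [tinifiwet]

[revesfis], [tinifiwet]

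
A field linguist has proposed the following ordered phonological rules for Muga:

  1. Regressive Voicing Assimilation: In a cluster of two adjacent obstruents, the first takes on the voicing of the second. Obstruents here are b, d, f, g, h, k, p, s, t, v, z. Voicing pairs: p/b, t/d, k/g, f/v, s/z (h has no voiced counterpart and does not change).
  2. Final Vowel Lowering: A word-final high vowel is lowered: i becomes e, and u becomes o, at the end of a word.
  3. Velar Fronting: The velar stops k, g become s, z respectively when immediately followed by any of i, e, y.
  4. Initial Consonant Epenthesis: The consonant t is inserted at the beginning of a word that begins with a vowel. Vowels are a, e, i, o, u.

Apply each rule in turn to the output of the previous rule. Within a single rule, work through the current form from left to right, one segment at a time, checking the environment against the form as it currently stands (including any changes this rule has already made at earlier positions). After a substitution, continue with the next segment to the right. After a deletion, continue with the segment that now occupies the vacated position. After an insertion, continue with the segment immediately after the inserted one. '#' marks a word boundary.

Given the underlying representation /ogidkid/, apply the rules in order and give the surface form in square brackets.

[tozitsid]

1 Regressive Voicing Assimilation: [ogidkid] → [ogitkid]
2 Final Vowel Lowering: no change — [ogitkid]
3 Velar Fronting: [ogitkid] → [ozitsid]
4 Initial Consonant Epenthesis: [ozitsid] → [tozitsid]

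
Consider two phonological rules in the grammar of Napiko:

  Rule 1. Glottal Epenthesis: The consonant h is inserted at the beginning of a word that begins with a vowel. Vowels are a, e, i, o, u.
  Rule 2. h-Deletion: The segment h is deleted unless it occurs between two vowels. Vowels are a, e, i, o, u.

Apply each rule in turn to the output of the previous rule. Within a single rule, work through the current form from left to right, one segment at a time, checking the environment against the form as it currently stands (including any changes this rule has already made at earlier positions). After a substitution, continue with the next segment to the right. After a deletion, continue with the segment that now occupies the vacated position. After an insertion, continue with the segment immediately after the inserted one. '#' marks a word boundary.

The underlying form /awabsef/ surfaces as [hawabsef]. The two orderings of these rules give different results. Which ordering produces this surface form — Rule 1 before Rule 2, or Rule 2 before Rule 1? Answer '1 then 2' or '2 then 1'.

2 then 1

Order 1 then 2:
  1 Glottal Epenthesis: [awabsef] → [hawabsef]
  2 h-Deletion: [hawabsef] → [awabsef]
  result: [awabsef]
Order 2 then 1:
  2 h-Deletion: no change — [awabsef]
  1 Glottal Epenthesis: [awabsef] → [hawabsef]
  result: [hawabsef]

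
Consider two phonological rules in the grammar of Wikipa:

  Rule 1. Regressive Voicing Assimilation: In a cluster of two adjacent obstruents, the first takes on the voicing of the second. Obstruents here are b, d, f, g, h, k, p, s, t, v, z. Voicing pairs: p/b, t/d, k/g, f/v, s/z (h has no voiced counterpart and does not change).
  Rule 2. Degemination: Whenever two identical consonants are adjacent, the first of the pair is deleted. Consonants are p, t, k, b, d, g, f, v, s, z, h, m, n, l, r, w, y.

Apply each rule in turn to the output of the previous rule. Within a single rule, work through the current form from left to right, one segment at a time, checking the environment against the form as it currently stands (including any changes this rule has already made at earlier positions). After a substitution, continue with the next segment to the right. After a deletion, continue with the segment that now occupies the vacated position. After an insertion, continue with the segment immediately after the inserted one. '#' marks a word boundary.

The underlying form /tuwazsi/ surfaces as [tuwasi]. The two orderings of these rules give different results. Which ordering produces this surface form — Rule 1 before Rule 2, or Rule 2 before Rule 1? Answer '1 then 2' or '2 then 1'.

Order 1 then 2:
  1 Regressive Voicing Assimilation: [tuwazsi] → [tuwassi]
  2 Degemination: [tuwassi] → [tuwasi]
  result: [tuwasi]
Order 2 then 1:
  2 Degemination: no change — [tuwazsi]
  1 Regressive Voicing Assimilation: [tuwazsi] → [tuwassi]
  result: [tuwassi]

1 then 2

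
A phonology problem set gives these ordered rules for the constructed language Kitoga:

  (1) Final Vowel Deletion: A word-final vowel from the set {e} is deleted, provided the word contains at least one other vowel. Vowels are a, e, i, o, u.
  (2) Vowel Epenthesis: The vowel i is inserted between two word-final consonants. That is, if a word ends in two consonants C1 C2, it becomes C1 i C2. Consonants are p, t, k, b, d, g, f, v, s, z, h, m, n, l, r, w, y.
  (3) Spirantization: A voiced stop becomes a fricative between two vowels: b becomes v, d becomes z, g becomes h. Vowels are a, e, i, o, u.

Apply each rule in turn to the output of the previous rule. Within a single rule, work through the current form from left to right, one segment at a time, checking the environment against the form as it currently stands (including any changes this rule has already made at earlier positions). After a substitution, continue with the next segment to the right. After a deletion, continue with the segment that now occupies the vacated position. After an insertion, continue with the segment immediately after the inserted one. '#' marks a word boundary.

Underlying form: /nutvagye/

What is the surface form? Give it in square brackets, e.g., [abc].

[nutvahiy]

(1) Final Vowel Deletion: [nutvagye] → [nutvagy]
(2) Vowel Epenthesis: [nutvagy] → [nutvagiy]
(3) Spirantization: [nutvagiy] → [nutvahiy]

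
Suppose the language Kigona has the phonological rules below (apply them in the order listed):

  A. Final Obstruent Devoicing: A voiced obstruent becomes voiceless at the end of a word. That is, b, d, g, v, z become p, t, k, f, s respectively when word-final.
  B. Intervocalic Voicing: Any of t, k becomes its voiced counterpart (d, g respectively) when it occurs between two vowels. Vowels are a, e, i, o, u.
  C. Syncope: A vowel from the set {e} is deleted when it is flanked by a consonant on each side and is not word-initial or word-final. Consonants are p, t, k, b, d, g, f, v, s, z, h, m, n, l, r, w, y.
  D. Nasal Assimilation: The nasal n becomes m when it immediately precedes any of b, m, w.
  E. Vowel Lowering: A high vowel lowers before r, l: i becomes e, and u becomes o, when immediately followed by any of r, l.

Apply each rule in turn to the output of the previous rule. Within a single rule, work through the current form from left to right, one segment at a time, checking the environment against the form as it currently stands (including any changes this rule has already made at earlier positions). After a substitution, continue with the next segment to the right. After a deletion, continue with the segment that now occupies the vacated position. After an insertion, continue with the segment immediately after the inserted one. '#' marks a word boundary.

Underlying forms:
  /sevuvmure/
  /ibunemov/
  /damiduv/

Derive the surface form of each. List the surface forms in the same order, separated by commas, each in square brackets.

[svuvmore], [ibummof], [damiduf]

/sevuvmure/:
  A Final Obstruent Devoicing: no change — [sevuvmure]
  B Intervocalic Voicing: no change — [sevuvmure]
  C Syncope: [sevuvmure] → [svuvmure]
  D Nasal Assimilation: no change — [svuvmure]
  E Vowel Lowering: [svuvmure] → [svuvmore]
/ibunemov/:
  A Final Obstruent Devoicing: [ibunemov] → [ibunemof]
  B Intervocalic Voicing: no change — [ibunemof]
  C Syncope: [ibunemof] → [ibunmof]
  D Nasal Assimilation: [ibunmof] → [ibummof]
  E Vowel Lowering: no change — [ibummof]
/damiduv/:
  A Final Obstruent Devoicing: [damiduv] → [damiduf]
  B Intervocalic Voicing: no change — [damiduf]
  C Syncope: no change — [damiduf]
  D Nasal Assimilation: no change — [damiduf]
  E Vowel Lowering: no change — [damiduf]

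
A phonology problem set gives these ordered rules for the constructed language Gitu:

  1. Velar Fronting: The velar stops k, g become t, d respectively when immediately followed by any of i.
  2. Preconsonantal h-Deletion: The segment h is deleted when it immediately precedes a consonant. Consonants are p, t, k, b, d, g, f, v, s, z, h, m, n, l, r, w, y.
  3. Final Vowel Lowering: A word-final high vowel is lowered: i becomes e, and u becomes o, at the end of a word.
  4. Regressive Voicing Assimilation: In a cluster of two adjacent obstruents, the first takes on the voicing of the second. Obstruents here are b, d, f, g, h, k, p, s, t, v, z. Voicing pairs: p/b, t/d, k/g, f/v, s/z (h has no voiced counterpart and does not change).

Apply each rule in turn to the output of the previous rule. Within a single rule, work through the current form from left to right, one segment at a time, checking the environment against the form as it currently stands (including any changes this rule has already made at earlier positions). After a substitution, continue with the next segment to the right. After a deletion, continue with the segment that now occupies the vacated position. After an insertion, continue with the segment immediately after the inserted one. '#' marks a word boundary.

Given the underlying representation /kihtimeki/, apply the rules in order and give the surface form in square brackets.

1 Velar Fronting: [kihtimeki] → [tihtimeti]
2 Preconsonantal h-Deletion: [tihtimeti] → [titimeti]
3 Final Vowel Lowering: [titimeti] → [titimete]
4 Regressive Voicing Assimilation: no change — [titimete]

[titimete]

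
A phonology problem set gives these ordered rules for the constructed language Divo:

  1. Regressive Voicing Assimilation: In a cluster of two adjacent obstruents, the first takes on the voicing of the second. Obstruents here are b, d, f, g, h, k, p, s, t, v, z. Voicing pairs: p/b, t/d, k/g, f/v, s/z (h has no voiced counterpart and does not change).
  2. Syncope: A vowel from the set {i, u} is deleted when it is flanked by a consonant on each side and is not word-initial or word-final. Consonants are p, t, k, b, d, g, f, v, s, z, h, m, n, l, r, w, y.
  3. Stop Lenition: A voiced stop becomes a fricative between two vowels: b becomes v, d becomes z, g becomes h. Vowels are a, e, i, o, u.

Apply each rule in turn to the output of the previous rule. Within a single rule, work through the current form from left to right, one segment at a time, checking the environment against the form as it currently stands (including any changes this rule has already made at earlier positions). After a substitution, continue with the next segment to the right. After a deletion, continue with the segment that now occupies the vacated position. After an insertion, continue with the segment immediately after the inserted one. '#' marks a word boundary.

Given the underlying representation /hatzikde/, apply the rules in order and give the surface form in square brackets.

1 Regressive Voicing Assimilation: [hatzikde] → [hadzigde]
2 Syncope: [hadzigde] → [hadzgde]
3 Stop Lenition: no change — [hadzgde]

[hadzgde]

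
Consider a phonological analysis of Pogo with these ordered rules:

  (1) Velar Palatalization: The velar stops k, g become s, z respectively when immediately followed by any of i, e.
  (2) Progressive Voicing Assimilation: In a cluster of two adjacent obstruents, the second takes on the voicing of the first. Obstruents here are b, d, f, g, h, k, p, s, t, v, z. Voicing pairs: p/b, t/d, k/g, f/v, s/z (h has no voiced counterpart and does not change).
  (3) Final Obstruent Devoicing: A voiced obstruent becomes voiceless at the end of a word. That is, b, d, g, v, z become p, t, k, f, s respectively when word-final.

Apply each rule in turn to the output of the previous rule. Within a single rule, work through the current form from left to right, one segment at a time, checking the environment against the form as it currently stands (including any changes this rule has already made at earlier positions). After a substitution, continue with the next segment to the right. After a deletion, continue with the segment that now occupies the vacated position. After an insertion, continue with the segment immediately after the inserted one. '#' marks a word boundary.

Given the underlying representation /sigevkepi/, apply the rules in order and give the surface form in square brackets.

(1) Velar Palatalization: [sigevkepi] → [sizevsepi]
(2) Progressive Voicing Assimilation: [sizevsepi] → [sizevzepi]
(3) Final Obstruent Devoicing: no change — [sizevzepi]

[sizevzepi]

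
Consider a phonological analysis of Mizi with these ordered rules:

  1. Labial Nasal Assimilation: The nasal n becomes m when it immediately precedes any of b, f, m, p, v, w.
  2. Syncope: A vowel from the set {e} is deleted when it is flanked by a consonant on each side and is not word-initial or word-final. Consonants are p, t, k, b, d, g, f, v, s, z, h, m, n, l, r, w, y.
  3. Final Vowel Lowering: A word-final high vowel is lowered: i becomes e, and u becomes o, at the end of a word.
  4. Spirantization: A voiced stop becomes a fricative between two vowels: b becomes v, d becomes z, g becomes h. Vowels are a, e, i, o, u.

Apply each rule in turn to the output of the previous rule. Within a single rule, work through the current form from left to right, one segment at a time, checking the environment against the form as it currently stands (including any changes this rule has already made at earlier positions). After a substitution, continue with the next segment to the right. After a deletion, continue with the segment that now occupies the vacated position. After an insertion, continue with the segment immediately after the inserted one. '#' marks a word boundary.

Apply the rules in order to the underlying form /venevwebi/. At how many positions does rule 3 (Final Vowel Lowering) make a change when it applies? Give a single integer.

1

1 Labial Nasal Assimilation: no change — [venevwebi]
2 Syncope: [venevwebi] → [vnvwbi]
3 Final Vowel Lowering: [vnvwbi] → [vnvwbe]
4 Spirantization: no change — [vnvwbe]
Rule 3 changed 1 position(s).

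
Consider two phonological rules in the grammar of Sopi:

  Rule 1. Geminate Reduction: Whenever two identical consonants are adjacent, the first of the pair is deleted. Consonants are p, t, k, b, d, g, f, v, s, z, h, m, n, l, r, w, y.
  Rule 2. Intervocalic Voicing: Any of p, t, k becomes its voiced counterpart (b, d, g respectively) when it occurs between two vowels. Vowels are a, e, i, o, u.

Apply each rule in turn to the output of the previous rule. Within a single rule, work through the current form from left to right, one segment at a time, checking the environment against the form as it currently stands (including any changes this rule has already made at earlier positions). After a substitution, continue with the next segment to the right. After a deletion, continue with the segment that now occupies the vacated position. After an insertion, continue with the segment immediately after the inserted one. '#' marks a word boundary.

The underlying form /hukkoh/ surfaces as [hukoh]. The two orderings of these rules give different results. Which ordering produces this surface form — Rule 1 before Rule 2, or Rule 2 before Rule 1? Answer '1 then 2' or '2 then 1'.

2 then 1

Order 1 then 2:
  1 Geminate Reduction: [hukkoh] → [hukoh]
  2 Intervocalic Voicing: [hukoh] → [hugoh]
  result: [hugoh]
Order 2 then 1:
  2 Intervocalic Voicing: no change — [hukkoh]
  1 Geminate Reduction: [hukkoh] → [hukoh]
  result: [hukoh]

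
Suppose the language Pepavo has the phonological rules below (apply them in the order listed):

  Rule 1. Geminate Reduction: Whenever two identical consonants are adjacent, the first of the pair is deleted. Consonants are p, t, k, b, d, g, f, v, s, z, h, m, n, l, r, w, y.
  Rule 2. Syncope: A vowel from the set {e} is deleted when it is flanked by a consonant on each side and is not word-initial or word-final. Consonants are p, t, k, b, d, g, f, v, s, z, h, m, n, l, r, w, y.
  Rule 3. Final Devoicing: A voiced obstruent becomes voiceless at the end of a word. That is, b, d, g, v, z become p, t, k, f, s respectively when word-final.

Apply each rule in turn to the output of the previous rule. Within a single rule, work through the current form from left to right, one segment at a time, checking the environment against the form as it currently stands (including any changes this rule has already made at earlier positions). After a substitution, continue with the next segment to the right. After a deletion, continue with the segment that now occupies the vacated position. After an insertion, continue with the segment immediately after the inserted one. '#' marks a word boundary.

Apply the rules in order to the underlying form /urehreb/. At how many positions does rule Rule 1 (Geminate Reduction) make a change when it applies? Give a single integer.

Rule 1 Geminate Reduction: no change — [urehreb]
Rule 2 Syncope: [urehreb] → [urhrb]
Rule 3 Final Devoicing: [urhrb] → [urhrp]
Rule Rule 1 changed 0 position(s).

0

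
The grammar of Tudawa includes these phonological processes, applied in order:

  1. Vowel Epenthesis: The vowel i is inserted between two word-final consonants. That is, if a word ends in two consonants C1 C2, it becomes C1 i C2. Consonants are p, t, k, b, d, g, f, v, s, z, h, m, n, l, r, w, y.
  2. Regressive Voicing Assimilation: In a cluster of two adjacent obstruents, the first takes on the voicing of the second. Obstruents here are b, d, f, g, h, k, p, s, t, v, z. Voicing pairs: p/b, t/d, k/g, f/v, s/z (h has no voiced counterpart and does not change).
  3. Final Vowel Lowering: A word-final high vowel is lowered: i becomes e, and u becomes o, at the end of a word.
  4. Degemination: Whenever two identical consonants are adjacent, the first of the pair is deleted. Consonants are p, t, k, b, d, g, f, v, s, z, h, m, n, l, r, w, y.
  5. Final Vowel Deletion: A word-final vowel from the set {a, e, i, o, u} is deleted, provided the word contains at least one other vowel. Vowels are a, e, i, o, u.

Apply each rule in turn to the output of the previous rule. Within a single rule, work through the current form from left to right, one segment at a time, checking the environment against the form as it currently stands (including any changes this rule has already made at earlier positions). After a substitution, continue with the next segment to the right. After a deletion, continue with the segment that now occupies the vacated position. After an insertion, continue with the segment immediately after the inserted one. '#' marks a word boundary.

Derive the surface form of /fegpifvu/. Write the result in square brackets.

1 Vowel Epenthesis: no change — [fegpifvu]
2 Regressive Voicing Assimilation: [fegpifvu] → [fekpivvu]
3 Final Vowel Lowering: [fekpivvu] → [fekpivvo]
4 Degemination: [fekpivvo] → [fekpivo]
5 Final Vowel Deletion: [fekpivo] → [fekpiv]

[fekpiv]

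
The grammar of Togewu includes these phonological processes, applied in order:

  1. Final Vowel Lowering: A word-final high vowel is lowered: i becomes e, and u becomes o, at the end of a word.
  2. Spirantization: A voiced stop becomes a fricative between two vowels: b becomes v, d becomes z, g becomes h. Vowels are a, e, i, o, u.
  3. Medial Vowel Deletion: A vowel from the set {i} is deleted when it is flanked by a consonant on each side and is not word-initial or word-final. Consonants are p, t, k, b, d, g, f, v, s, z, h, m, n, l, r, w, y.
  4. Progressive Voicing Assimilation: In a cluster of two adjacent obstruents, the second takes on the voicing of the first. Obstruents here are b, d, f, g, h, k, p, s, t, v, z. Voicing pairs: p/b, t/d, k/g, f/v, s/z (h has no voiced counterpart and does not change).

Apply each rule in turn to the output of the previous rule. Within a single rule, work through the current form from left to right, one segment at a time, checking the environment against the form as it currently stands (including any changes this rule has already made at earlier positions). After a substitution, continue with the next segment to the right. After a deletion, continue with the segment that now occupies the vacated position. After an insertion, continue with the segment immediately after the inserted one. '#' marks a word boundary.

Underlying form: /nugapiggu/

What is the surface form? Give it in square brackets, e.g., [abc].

1 Final Vowel Lowering: [nugapiggu] → [nugapiggo]
2 Spirantization: [nugapiggo] → [nuhapiggo]
3 Medial Vowel Deletion: [nuhapiggo] → [nuhapggo]
4 Progressive Voicing Assimilation: [nuhapggo] → [nuhapkko]

[nuhapkko]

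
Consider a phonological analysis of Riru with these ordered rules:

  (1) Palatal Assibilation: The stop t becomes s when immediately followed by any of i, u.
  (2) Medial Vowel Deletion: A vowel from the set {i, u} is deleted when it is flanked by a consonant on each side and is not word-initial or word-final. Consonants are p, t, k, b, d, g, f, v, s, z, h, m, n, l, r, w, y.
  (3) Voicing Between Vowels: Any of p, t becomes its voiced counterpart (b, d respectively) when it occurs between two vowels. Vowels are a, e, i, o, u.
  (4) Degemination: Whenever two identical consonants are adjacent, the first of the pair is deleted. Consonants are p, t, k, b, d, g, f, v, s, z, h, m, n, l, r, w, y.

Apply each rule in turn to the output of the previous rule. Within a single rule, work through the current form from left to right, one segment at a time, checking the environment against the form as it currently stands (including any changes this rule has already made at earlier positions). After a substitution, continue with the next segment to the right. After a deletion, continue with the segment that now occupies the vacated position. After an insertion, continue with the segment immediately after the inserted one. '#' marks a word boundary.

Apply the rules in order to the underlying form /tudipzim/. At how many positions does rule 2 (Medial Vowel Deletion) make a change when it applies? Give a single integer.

(1) Palatal Assibilation: [tudipzim] → [sudipzim]
(2) Medial Vowel Deletion: [sudipzim] → [sdpzm]
(3) Voicing Between Vowels: no change — [sdpzm]
(4) Degemination: no change — [sdpzm]
Rule 2 changed 3 position(s).

3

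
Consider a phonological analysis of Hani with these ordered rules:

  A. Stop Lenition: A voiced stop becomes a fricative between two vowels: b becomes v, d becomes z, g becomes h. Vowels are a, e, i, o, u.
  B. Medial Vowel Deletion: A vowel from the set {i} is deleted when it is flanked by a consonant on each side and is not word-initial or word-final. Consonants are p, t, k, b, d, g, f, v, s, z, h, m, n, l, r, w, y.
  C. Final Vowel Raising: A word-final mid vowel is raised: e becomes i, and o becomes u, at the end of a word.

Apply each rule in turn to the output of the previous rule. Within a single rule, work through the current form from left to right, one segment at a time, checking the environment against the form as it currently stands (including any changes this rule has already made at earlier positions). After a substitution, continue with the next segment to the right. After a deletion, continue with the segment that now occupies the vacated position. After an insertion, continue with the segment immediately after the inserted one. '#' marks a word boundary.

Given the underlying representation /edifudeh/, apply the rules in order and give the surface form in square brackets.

A Stop Lenition: [edifudeh] → [ezifuzeh]
B Medial Vowel Deletion: [ezifuzeh] → [ezfuzeh]
C Final Vowel Raising: no change — [ezfuzeh]

[ezfuzeh]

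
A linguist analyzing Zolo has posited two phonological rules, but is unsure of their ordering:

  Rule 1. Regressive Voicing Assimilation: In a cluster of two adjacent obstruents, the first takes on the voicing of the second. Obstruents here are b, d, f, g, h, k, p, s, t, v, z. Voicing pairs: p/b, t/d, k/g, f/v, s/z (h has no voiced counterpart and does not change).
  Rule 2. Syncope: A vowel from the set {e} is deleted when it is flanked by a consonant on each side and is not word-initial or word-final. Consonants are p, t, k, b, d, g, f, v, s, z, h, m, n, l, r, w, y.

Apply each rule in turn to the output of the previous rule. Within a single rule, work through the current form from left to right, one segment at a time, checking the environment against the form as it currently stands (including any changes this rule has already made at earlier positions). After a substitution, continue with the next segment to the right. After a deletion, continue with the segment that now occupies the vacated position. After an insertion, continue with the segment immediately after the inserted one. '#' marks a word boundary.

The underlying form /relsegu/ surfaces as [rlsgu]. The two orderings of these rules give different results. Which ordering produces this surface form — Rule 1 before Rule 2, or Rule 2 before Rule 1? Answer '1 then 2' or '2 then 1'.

1 then 2

Order 1 then 2:
  1 Regressive Voicing Assimilation: no change — [relsegu]
  2 Syncope: [relsegu] → [rlsgu]
  result: [rlsgu]
Order 2 then 1:
  2 Syncope: [relsegu] → [rlsgu]
  1 Regressive Voicing Assimilation: [rlsgu] → [rlzgu]
  result: [rlzgu]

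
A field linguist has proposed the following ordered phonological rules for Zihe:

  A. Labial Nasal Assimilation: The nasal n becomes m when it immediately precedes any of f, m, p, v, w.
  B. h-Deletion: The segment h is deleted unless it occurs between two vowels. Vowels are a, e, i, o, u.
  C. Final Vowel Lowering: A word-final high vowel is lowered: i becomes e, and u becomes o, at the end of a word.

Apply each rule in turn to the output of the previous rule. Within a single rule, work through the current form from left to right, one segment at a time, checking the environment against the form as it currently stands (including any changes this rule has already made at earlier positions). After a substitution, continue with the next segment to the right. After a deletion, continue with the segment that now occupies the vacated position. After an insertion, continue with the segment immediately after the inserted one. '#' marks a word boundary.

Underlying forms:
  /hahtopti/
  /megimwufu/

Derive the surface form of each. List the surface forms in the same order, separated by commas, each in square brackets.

/hahtopti/:
  A Labial Nasal Assimilation: no change — [hahtopti]
  B h-Deletion: [hahtopti] → [atopti]
  C Final Vowel Lowering: [atopti] → [atopte]
/megimwufu/:
  A Labial Nasal Assimilation: no change — [megimwufu]
  B h-Deletion: no change — [megimwufu]
  C Final Vowel Lowering: [megimwufu] → [megimwufo]

[atopte], [megimwufo]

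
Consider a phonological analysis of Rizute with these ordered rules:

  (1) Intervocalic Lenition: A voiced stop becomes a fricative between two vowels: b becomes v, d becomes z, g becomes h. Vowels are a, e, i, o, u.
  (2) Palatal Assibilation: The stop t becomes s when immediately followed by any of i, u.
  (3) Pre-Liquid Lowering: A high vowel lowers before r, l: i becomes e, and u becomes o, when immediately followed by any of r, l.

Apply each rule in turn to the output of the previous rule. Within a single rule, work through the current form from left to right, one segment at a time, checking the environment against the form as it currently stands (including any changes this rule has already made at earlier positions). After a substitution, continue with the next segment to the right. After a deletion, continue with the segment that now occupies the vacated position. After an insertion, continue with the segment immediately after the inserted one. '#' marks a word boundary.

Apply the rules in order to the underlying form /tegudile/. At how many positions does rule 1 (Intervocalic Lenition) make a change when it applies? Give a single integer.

2

(1) Intervocalic Lenition: [tegudile] → [tehuzile]
(2) Palatal Assibilation: no change — [tehuzile]
(3) Pre-Liquid Lowering: [tehuzile] → [tehuzele]
Rule 1 changed 2 position(s).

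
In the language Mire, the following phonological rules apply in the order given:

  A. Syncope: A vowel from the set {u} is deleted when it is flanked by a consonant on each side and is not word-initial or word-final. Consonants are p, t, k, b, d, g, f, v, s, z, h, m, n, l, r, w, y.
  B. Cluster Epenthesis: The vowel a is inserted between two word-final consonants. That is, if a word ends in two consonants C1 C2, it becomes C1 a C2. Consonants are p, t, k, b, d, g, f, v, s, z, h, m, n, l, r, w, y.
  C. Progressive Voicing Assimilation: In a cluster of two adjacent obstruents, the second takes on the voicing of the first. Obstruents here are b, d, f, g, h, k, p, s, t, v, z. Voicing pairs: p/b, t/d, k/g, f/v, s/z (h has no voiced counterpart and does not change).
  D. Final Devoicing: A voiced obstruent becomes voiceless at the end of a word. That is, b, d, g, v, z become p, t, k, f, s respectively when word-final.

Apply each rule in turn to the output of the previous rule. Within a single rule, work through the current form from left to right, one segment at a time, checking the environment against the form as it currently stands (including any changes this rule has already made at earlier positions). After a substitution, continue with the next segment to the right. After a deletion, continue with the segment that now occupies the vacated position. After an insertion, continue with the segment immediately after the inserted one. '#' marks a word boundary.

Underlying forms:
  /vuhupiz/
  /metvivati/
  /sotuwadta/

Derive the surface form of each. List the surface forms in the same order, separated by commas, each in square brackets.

/vuhupiz/:
  A Syncope: [vuhupiz] → [vhpiz]
  B Cluster Epenthesis: no change — [vhpiz]
  C Progressive Voicing Assimilation: no change — [vhpiz]
  D Final Devoicing: [vhpiz] → [vhpis]
/metvivati/:
  A Syncope: no change — [metvivati]
  B Cluster Epenthesis: no change — [metvivati]
  C Progressive Voicing Assimilation: [metvivati] → [metfivati]
  D Final Devoicing: no change — [metfivati]
/sotuwadta/:
  A Syncope: [sotuwadta] → [sotwadta]
  B Cluster Epenthesis: no change — [sotwadta]
  C Progressive Voicing Assimilation: [sotwadta] → [sotwadda]
  D Final Devoicing: no change — [sotwadda]

[vhpis], [metfivati], [sotwadda]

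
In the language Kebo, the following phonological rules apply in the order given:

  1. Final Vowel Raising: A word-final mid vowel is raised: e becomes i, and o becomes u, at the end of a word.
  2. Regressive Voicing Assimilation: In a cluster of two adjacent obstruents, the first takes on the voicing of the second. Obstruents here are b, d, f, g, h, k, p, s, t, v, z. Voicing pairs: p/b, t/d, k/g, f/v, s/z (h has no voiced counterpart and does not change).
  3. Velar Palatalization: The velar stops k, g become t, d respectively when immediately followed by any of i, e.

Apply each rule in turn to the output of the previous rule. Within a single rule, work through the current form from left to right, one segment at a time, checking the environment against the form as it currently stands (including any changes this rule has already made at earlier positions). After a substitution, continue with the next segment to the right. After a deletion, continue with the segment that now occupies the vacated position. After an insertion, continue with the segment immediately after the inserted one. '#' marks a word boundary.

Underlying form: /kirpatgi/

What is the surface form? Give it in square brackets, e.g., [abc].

[tirpaddi]

1 Final Vowel Raising: no change — [kirpatgi]
2 Regressive Voicing Assimilation: [kirpatgi] → [kirpadgi]
3 Velar Palatalization: [kirpadgi] → [tirpaddi]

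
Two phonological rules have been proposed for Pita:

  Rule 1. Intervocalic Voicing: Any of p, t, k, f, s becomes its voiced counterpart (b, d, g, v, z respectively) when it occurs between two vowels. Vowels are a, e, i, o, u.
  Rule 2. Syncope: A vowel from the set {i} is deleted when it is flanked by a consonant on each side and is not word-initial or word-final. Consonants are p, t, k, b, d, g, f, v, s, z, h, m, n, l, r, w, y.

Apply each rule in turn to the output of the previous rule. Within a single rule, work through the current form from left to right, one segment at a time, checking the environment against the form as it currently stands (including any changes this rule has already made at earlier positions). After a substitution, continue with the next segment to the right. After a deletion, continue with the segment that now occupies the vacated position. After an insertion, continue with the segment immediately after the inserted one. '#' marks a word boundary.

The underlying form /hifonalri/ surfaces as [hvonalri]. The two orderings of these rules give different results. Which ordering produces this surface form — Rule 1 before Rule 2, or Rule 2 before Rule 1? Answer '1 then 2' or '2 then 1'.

Order 1 then 2:
  1 Intervocalic Voicing: [hifonalri] → [hivonalri]
  2 Syncope: [hivonalri] → [hvonalri]
  result: [hvonalri]
Order 2 then 1:
  2 Syncope: [hifonalri] → [hfonalri]
  1 Intervocalic Voicing: no change — [hfonalri]
  result: [hfonalri]

1 then 2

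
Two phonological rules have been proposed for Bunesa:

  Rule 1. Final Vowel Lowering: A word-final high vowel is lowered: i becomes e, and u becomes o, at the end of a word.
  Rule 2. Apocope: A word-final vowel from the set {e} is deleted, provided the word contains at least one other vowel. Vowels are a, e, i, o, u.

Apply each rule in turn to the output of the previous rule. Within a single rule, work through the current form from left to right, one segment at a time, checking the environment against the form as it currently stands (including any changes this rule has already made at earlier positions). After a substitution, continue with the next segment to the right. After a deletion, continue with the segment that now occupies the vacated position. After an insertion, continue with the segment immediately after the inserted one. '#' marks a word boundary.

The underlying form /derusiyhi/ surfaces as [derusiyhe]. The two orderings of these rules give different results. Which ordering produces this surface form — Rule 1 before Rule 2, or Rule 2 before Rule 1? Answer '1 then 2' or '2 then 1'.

Order 1 then 2:
  1 Final Vowel Lowering: [derusiyhi] → [derusiyhe]
  2 Apocope: [derusiyhe] → [derusiyh]
  result: [derusiyh]
Order 2 then 1:
  2 Apocope: no change — [derusiyhi]
  1 Final Vowel Lowering: [derusiyhi] → [derusiyhe]
  result: [derusiyhe]

2 then 1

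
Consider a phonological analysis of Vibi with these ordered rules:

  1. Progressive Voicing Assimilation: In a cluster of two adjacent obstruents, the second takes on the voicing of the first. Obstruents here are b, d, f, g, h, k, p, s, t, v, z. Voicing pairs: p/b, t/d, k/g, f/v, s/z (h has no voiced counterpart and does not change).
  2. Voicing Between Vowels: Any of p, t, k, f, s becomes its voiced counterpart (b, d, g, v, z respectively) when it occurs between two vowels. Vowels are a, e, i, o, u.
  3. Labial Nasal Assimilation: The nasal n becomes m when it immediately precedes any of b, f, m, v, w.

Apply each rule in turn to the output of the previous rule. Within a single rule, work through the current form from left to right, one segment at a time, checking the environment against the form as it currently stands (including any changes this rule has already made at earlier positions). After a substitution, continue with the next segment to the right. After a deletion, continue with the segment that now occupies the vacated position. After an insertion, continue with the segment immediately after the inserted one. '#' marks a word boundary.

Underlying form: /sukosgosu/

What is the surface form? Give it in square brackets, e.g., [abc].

[sugoskozu]

1 Progressive Voicing Assimilation: [sukosgosu] → [sukoskosu]
2 Voicing Between Vowels: [sukoskosu] → [sugoskozu]
3 Labial Nasal Assimilation: no change — [sugoskozu]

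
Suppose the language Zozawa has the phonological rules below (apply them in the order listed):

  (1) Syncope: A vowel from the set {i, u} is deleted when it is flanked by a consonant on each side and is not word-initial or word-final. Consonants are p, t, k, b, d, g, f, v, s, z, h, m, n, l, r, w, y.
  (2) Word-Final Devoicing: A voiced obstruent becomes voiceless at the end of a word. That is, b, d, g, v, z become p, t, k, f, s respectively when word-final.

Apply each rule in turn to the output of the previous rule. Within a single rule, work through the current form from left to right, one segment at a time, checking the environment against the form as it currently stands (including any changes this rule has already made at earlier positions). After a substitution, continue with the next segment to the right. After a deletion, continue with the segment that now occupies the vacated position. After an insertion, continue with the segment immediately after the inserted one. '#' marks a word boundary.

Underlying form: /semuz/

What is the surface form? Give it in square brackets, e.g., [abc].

[sems]

(1) Syncope: [semuz] → [semz]
(2) Word-Final Devoicing: [semz] → [sems]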